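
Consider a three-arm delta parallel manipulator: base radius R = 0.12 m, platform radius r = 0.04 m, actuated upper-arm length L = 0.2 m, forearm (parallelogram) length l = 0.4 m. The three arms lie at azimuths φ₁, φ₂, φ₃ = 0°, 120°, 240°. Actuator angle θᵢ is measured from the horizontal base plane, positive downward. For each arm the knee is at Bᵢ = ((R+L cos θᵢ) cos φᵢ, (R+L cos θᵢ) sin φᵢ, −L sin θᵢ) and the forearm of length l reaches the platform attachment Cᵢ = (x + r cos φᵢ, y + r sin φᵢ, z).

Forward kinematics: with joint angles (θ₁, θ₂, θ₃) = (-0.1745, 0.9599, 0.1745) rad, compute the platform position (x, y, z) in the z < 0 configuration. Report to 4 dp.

(0.1261, -0.1277, -0.3130)

φ1=0.0°: virtual centre (0.2770, 0.0000, 0.0347), radius l
arm 2 at φ=120.0°: ρ2 = 0.1947;  O2 = (-0.0974, 0.1686, -0.1638)
φ3=240.0°: virtual centre (-0.1385, -0.2399, -0.0347), radius l
eliminate P² terms by subtracting sphere 1 from 2 and 3
[-0.7486 0.3373 -0.3971]·P = -0.0132;  [-0.8309 -0.4797 -0.1389]·P = 0.0000
det = 0.6394;  x = 0.0099+-0.3712z,  y = -0.0171+0.3534z
into |P−O₁|² = l²: 1.2627z² + 0.1168z + -0.0872 = 0;  Δ = 0.4539;  z = -0.3130 or 0.2205 → z<0 root = -0.3130
x = 0.1261, y = -0.1277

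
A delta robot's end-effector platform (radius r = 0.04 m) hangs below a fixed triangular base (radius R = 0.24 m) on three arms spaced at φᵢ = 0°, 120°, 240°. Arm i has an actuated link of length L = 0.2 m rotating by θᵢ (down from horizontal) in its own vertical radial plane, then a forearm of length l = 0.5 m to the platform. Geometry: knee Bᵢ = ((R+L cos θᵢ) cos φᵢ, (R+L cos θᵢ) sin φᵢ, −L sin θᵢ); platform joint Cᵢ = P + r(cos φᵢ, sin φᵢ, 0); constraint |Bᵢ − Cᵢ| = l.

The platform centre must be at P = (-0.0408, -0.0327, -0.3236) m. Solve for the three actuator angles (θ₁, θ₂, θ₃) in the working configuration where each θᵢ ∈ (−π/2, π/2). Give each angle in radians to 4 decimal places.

φ1=0.0° → target in arm frame (-0.0408, -0.0327)
  A cos θ + B sin θ = C:  0.2408·cos θ + -0.3236·sin θ = 0.1156
  √(A²+B²)=0.4034;  θ1 = -0.9311+1.2802 ≈ 0.3491
rotate P by −φ2: (-0.0079, 0.0517, -0.3236)
  A=0.2079, B=-0.3236, C=(l²−L²−A²−y'²−z²)/(2L)=0.1485
  √(A²+B²)=0.3846;  θ2 = -0.9997+1.1746 ≈ 0.1749
arm 3 (φ=240.0°): x'=0.0487, y'=-0.0190
  A=0.1513, B=-0.3236, C=(l²−L²−A²−y'²−z²)/(2L)=0.2051
  √(A²+B²)=0.3572;  θ3 = -1.1335+0.9592 ≈ -0.1742

θ₁ = 0.3491, θ₂ = 0.1749, θ₃ = -0.1742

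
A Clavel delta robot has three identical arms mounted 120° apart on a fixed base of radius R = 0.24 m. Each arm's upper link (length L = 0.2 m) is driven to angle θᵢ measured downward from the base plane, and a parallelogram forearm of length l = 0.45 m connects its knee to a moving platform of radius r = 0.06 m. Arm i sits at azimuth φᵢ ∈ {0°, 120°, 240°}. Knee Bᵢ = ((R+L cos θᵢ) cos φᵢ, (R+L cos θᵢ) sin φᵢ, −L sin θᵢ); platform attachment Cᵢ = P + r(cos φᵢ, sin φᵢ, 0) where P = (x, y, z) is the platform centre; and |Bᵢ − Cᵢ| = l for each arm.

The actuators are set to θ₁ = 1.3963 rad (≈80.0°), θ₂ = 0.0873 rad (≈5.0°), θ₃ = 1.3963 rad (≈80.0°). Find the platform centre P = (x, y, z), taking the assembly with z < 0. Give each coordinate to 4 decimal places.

arm 1 at φ=0.0°: (R−r)+L cos θ1 = 0.2147;  O1 = (0.2147, 0.0000, -0.1970)
O2 = (0.3792·cos120.0°, 0.3792·sin120.0°, -0.0174) = (-0.1896, 0.3284, -0.0174)
φ3=240.0°: virtual centre (-0.1074, -0.1860, -0.1970), radius l
subtract pairs → two planes through P
[-0.8087 0.6569 0.3590]·P = 0.0592;  [-0.6442 -0.3719 0.0000]·P = 0.0000
det = 0.7239;  x = -0.0304+0.1845z,  y = 0.0527+-0.3195z
quadratic in z: (1.1361)z²+(0.2698)z+(-0.1008)=0, √Δ=0.7287 → z ∈ {-0.4394, 0.2020}; z = -0.4394 (taking z<0)
x = -0.1115, y = 0.1931

(-0.1115, 0.1931, -0.4394)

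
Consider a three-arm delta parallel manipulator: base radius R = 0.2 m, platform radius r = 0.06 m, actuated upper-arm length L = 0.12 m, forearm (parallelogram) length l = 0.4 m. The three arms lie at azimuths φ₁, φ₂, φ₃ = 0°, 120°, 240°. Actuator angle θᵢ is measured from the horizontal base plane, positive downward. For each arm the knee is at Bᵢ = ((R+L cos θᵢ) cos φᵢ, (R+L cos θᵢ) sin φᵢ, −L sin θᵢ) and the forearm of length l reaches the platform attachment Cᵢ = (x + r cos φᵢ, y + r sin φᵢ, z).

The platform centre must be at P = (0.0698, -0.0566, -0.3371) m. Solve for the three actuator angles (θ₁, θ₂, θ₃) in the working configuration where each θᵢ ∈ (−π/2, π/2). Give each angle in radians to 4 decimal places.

rotate P by −φ1: (0.0698, -0.0566, -0.3371)
  e−x'=0.0702;  (l²−L²−(e−x')²−y'²−z²)/2L = 0.0993
  √(A²+B²)=0.3443;  θ1 = -1.3655+1.2783 ≈ -0.0872
arm 2 (φ=120.0°): x'=-0.0839, y'=-0.0321
  A cos θ + B sin θ = C:  0.2239·cos θ + -0.3371·sin θ = -0.0800
  γ=atan2(-0.3371,0.2239)=-0.9845;  ψ=arccos(-0.1978)=1.7699;  θ2=γ+ψ≈0.7854
φ3=240.0° → target in arm frame (0.0141, 0.0887)
  A cos θ + B sin θ = C:  0.1259·cos θ + -0.3371·sin θ = 0.0343
  √(A²+B²)=0.3598;  θ3 = -1.2134+1.4752 ≈ 0.2618

θ₁ = -0.0872, θ₂ = 0.7854, θ₃ = 0.2618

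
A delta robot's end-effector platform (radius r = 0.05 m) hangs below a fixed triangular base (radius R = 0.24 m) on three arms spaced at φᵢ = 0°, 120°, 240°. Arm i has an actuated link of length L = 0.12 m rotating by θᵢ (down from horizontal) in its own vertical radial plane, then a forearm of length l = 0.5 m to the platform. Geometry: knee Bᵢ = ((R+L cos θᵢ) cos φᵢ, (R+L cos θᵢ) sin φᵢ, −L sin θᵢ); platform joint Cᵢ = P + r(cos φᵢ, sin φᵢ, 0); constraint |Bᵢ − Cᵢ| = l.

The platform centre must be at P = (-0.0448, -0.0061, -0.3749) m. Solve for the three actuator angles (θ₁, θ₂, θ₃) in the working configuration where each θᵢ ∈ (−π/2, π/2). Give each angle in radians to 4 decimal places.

arm 1 (φ=0.0°): x'=-0.0448, y'=-0.0061
  A cos θ + B sin θ = C:  0.2348·cos θ + -0.3749·sin θ = 0.1662
  γ=atan2(-0.3749,0.2348)=-1.0113;  ψ=arccos(0.3757)=1.1857;  θ1=γ+ψ≈0.1744
arm 2 (φ=120.0°): x'=0.0171, y'=0.0418
  e−x'=0.1729;  (l²−L²−(e−x')²−y'²−z²)/2L = 0.2642
  γ=atan2(-0.3749,0.1729)=-1.1387;  ψ=arccos(0.6400)=0.8763;  θ2=γ+ψ≈-0.2624
φ3=240.0° → target in arm frame (0.0277, -0.0357)
  A=0.1623, B=-0.3749, C=(l²−L²−A²−y'²−z²)/(2L)=0.2809
  γ=atan2(-0.3749,0.1623)=-1.1622;  ψ=arccos(0.6877)=0.8125;  θ3=γ+ψ≈-0.3497

θ₁ = 0.1744, θ₂ = -0.2624, θ₃ = -0.3497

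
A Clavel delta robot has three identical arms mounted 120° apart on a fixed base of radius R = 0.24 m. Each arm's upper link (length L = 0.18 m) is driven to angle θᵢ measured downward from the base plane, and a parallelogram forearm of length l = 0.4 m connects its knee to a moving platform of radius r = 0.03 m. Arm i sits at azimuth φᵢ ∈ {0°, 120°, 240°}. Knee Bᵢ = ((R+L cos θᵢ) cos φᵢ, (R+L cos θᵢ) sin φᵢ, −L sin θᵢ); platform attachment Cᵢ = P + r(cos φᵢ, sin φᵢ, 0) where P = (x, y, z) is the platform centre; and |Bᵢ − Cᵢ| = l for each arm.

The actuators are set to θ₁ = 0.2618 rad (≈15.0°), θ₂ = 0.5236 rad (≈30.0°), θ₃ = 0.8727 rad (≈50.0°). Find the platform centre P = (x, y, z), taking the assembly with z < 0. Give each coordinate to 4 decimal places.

(0.0468, 0.0364, -0.2589)

centre 1 = (0.3839·cos0.0°, 0.3839·sin0.0°, -0.0466) = (0.3839, 0.0000, -0.0466)
φ2=120.0°: virtual centre (-0.1829, 0.3169, -0.0900), radius l
arm 3 at φ=240.0°: ρ3 = 0.3257;  centre 3 = (-0.1628, -0.2821, -0.1379)
subtract pairs → two planes through P
[-1.1336 0.6337 -0.0868]·P = -0.0076;  [-1.0934 -0.5641 -0.1826]·P = -0.0244
det = 1.3324;  x = 0.0148+-0.1236z,  y = 0.0146+-0.0841z
quadratic in z: (1.0224)z²+(0.1820)z+(-0.0214)=0, √Δ=0.3474 → z ∈ {-0.2589, 0.0809}; z = -0.2589 (taking z<0)
x = 0.0468, y = 0.0364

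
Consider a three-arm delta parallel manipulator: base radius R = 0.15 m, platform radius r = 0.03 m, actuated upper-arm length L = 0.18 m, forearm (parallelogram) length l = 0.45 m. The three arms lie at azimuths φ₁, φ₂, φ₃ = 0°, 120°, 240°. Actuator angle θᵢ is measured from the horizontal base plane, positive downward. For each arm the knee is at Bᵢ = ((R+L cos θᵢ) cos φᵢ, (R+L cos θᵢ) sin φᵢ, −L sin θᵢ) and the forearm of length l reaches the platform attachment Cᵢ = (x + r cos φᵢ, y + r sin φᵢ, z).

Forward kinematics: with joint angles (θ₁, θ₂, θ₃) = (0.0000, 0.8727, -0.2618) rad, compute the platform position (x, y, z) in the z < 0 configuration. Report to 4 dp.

(0.0552, -0.1569, -0.3434)

φ1=0.0°: virtual centre (0.3000, 0.0000, 0.0000), radius l
S2 = (0.2357·cos120.0°, 0.2357·sin120.0°, -0.1379) = (-0.1178, 0.2041, -0.1379)
arm 3 at φ=240.0°: (R−r)+L cos θ3 = 0.2939;  S3 = (-0.1469, -0.2545, 0.0466)
eliminate P² terms by subtracting sphere 1 from 2 and 3
linear system: -0.8357x+0.4082y = -0.0154−-0.2758z; -0.8939x+-0.5090y = -0.0015−0.0932z
Cramer: x(z) = 0.0107-0.1295z;  y(z) = -0.0159+0.4105z
sphere 1 gives Az²+Bz+C=0 with A=1.1853, B=0.0619, C=-0.1186;  B²−4AC=0.5659;  roots -0.3434, 0.2912;  negative root z = -0.3434
x = 0.0552, y = -0.1569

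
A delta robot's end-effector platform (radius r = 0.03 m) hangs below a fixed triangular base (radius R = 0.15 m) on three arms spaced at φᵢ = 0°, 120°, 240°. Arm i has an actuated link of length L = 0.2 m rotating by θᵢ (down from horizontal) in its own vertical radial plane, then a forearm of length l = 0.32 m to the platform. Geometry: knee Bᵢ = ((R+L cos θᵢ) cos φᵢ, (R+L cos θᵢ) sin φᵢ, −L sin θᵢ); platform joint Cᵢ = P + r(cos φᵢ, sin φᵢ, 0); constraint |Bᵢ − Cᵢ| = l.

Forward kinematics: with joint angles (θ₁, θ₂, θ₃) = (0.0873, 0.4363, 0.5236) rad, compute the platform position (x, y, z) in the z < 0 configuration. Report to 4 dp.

arm 1 at φ=0.0°: (R−r)+L cos θ1 = 0.3192;  centre 1 = (0.3192, 0.0000, -0.0174)
φ2=120.0°: virtual centre (-0.1506, 0.2609, -0.0845), radius l
φ3=240.0°: virtual centre (-0.1466, -0.2539, -0.1000), radius l
eliminate P² terms by subtracting sphere 1 from 2 and 3
linear system: -0.9397x+0.5218y = -0.0043−-0.1342z; -0.9317x+-0.5078y = -0.0062−-0.1651z
Cramer: x(z) = 0.0057-0.1602z;  y(z) = 0.0019-0.0313z
quadratic in z: (1.0266)z²+(0.1352)z+(-0.0038)=0, √Δ=0.1836 → z ∈ {-0.1553, 0.0236}; z = -0.1553 (taking z<0)
x = 0.0305, y = 0.0068

(0.0305, 0.0068, -0.1553)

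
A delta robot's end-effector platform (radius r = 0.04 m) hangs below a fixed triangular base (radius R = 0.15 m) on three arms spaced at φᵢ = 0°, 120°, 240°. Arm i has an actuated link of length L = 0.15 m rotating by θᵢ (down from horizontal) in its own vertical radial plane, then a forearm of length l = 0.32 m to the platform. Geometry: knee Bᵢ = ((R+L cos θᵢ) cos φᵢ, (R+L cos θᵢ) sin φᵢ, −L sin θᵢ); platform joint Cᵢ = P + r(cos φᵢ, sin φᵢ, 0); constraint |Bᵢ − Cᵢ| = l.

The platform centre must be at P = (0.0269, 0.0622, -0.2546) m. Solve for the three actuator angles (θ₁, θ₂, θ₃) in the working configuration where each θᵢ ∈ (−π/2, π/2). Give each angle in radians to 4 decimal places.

θ₁ = 0.2619, θ₂ = 0.1747, θ₃ = 0.7857

arm 1 (φ=0.0°): x'=0.0269, y'=0.0622
  e−x'=0.0831;  (l²−L²−(e−x')²−y'²−z²)/2L = 0.0143
  √(A²+B²)=0.2678;  θ1 = -1.2553+1.5172 ≈ 0.2619
arm 2 (φ=120.0°): x'=0.0404, y'=-0.0544
  e−x'=0.0696;  (l²−L²−(e−x')²−y'²−z²)/2L = 0.0243
  √(A²+B²)=0.2639;  θ2 = -1.3040+1.4787 ≈ 0.1747
φ3=240.0° → target in arm frame (-0.0673, -0.0078)
  A=0.1773, B=-0.2546, C=(l²−L²−A²−y'²−z²)/(2L)=-0.0547
  θ3 = atan2(B,A) + arccos(C/0.3103) = 0.7857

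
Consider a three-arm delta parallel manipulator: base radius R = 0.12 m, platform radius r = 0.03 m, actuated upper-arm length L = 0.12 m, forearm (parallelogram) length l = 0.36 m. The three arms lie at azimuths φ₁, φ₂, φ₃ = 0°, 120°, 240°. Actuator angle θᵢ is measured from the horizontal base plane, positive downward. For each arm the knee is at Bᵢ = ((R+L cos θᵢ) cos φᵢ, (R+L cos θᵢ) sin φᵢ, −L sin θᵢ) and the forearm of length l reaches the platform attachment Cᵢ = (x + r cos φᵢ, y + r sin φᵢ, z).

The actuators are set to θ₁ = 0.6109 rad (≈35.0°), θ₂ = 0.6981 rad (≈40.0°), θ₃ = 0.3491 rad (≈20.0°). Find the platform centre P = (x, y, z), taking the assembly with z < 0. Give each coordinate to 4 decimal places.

(-0.0123, -0.0447, -0.3644)

centre 1 = (0.1883·cos0.0°, 0.1883·sin0.0°, -0.0688) = (0.1883, 0.0000, -0.0688)
arm 2 at φ=120.0°: (R−r)+L cos θ2 = 0.1819;  centre 2 = (-0.0910, 0.1576, -0.0771)
centre 3 = (0.2028·cos240.0°, 0.2028·sin240.0°, -0.0410) = (-0.1014, -0.1756, -0.0410)
eliminate P² terms by subtracting sphere 1 from 2 and 3
linear system: -0.5585x+0.3151y = -0.0011−-0.0166z; -0.5794x+-0.3512y = 0.0026−0.0556z
det = 0.3787;  x = -0.0011+0.0308z,  y = -0.0056+0.1074z
quadratic in z: (1.0125)z²+(0.1248)z+(-0.0890)=0, √Δ=0.6131 → z ∈ {-0.3644, 0.2411}; z = -0.3644 (taking z<0)
x = -0.0123, y = -0.0447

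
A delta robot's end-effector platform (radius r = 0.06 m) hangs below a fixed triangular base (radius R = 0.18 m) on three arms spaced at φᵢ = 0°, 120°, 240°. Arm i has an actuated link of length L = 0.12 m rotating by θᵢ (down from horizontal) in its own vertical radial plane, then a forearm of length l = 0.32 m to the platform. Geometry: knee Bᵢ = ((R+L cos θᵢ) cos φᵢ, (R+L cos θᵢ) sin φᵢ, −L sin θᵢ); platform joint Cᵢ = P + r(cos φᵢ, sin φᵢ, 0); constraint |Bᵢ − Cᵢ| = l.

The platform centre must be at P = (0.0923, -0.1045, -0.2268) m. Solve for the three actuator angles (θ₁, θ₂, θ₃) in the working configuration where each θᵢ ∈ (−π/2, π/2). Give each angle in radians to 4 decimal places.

θ₁ = -0.3493, θ₂ = 1.2216, θ₃ = 0.0869

φ1=0.0° → target in arm frame (0.0923, -0.1045)
  e−x'=0.0277;  (l²−L²−(e−x')²−y'²−z²)/2L = 0.1036
  √(A²+B²)=0.2285;  θ1 = -1.4493+1.1000 ≈ -0.3493
φ2=120.0° → target in arm frame (-0.1366, -0.0277)
  A=0.2566, B=-0.2268, C=(l²−L²−A²−y'²−z²)/(2L)=-0.1253
  √(A²+B²)=0.3425;  θ2 = -0.7237+1.9454 ≈ 1.2216
φ3=240.0° → target in arm frame (0.0443, 0.1322)
  A=0.0757, B=-0.2268, C=(l²−L²−A²−y'²−z²)/(2L)=0.0557
  θ3 = atan2(B,A) + arccos(C/0.2391) = 0.0869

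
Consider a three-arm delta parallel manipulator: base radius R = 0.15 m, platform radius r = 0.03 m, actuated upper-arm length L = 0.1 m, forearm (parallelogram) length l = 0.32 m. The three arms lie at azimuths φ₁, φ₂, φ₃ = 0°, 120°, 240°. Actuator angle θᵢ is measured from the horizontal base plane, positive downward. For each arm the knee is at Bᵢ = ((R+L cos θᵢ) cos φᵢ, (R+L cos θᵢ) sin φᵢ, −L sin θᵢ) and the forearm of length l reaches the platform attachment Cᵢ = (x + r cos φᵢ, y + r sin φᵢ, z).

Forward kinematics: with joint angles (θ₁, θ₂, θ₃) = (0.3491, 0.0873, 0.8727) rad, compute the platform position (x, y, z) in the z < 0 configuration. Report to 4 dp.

(0.0152, 0.0665, -0.2760)

φ1=0.0°: virtual centre (0.2140, 0.0000, -0.0342), radius l
φ2=120.0°: virtual centre (-0.1098, 0.1902, -0.0087), radius l
arm 3 at φ=240.0°: e+L cos θ3 = 0.1843;  centre 3 = (-0.0921, -0.1596, -0.0766)
|centre ₂|²−|centre ₁|² = 0.0014;  |centre ₃|²−|centre ₁|² = -0.0071
plane₁₂: -0.6476x+0.3804y+0.0510z = 0.0014
det = 0.4396;  x = 0.0052+-0.0364z,  y = 0.0124+-0.1959z
into |P−centre ₁|² = l²: 1.0397z² + 0.0787z + -0.0575 = 0;  Δ = 0.2453;  z = -0.2760 or 0.2003 → z<0 root = -0.2760
x = 0.0152, y = 0.0665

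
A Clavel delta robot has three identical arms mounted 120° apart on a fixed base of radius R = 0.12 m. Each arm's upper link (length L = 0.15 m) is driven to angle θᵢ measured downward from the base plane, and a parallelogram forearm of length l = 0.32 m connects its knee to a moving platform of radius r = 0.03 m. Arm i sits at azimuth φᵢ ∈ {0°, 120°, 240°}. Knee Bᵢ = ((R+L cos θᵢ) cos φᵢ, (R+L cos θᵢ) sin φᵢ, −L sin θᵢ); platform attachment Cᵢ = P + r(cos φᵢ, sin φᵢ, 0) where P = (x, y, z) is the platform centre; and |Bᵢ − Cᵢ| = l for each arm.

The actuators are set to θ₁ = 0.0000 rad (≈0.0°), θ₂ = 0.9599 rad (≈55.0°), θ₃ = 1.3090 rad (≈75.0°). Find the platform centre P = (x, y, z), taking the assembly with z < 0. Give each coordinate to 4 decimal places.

(0.1573, 0.0555, -0.3041)

φ1=0.0°: virtual centre (0.2400, 0.0000, 0.0000), radius l
φ2=120.0°: virtual centre (-0.0880, 0.1525, -0.1229), radius l
φ3=240.0°: virtual centre (-0.0644, -0.1116, -0.1449), radius l
subtract pairs → two planes through P
linear system: -0.6560x+0.3049y = -0.0115−-0.2457z; -0.6088x+-0.2231y = -0.0200−-0.2898z
det = 0.3320;  x = 0.0261+-0.4313z,  y = 0.0184+-0.1220z
quadratic in z: (1.2009)z²+(0.1800)z+(-0.0563)=0, √Δ=0.5504 → z ∈ {-0.3041, 0.1542}; z = -0.3041 (taking z<0)
x = 0.1573, y = 0.0555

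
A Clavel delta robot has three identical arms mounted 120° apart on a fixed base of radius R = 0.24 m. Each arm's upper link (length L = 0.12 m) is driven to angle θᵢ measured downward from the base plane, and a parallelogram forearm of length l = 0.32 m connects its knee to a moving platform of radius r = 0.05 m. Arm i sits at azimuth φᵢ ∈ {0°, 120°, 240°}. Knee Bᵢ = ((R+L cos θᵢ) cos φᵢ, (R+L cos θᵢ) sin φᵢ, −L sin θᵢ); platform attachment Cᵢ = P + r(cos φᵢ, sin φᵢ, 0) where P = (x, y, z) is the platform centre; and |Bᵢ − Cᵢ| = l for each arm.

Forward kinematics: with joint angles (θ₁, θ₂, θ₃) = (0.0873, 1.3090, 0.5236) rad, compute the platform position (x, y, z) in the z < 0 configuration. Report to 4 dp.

(0.0633, -0.0619, -0.2052)

O1 = (0.3095·cos0.0°, 0.3095·sin0.0°, -0.0105) = (0.3095, 0.0000, -0.0105)
O2 = (0.2211·cos120.0°, 0.2211·sin120.0°, -0.1159) = (-0.1105, 0.1914, -0.1159)
arm 3 at φ=240.0°: ρ3 = 0.2939;  O3 = (-0.1470, -0.2545, -0.0600)
eliminate P² terms by subtracting sphere 1 from 2 and 3
[-0.8401 0.3829 -0.2109]·P = -0.0336;  [-0.9130 -0.5091 -0.0991]·P = -0.0059
Cramer: x(z) = 0.0249-0.1869z;  y(z) = -0.0331+0.1406z
sphere 1 gives Az²+Bz+C=0 with A=1.0547, B=0.1180, C=-0.0202;  B²−4AC=0.0992;  roots -0.2052, 0.0933;  negative root z = -0.2052
x = 0.0633, y = -0.0619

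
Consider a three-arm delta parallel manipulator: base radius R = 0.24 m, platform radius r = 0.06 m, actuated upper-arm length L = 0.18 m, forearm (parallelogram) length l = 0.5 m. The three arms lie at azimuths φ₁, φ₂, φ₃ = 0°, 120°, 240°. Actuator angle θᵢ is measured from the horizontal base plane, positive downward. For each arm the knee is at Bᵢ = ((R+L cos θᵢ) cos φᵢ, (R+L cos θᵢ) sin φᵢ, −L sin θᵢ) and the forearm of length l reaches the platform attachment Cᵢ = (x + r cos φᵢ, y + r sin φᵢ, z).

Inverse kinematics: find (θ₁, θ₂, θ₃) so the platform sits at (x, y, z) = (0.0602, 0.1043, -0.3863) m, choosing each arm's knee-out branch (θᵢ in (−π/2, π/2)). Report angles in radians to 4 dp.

arm 1 (φ=0.0°): x'=0.0602, y'=0.1043
  A cos θ + B sin θ = C:  0.1198·cos θ + -0.3863·sin θ = 0.1198
  √(A²+B²)=0.4044;  θ1 = -1.2701+1.2700 ≈ -0.0001
φ2=120.0° → target in arm frame (0.0602, -0.1043)
  A=0.1198, B=-0.3863, C=(l²−L²−A²−y'²−z²)/(2L)=0.1199
  θ2 = atan2(B,A) + arccos(C/0.4044) = -0.0002
φ3=240.0° → target in arm frame (-0.1204, 0.0000)
  A cos θ + B sin θ = C:  0.3004·cos θ + -0.3863·sin θ = -0.0608
  γ=atan2(-0.3863,0.3004)=-0.9098;  ψ=arccos(-0.1242)=1.6953;  θ3=γ+ψ≈0.7855

θ₁ = -0.0001, θ₂ = -0.0002, θ₃ = 0.7855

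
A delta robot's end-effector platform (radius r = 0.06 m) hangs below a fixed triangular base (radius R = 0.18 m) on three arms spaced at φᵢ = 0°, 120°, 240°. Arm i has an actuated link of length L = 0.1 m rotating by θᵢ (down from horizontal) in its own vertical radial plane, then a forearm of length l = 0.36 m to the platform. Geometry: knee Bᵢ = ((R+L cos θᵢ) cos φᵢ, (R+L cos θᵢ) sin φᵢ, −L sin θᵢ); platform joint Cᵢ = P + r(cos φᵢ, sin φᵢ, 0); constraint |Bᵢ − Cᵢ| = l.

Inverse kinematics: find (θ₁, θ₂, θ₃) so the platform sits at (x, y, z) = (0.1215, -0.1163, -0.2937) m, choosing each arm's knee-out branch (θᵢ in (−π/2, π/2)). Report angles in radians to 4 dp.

rotate P by −φ1: (0.1215, -0.1163, -0.2937)
  A=-0.0015, B=-0.2937, C=(l²−L²−A²−y'²−z²)/(2L)=0.0991
  γ=atan2(-0.2937,-0.0015)=-1.5759;  ψ=arccos(0.3373)=1.2268;  θ1=γ+ψ≈-0.3491
φ2=120.0° → target in arm frame (-0.1615, -0.0471)
  A cos θ + B sin θ = C:  0.2815·cos θ + -0.2937·sin θ = -0.2405
  γ=atan2(-0.2937,0.2815)=-0.8067;  ψ=arccos(-0.5912)=2.2033;  θ2=γ+ψ≈1.3967
φ3=240.0° → target in arm frame (0.0400, 0.1634)
  e−x'=0.0800;  (l²−L²−(e−x')²−y'²−z²)/2L = 0.0012
  √(A²+B²)=0.3044;  θ3 = -1.3048+1.5668 ≈ 0.2620

θ₁ = -0.3491, θ₂ = 1.3967, θ₃ = 0.2620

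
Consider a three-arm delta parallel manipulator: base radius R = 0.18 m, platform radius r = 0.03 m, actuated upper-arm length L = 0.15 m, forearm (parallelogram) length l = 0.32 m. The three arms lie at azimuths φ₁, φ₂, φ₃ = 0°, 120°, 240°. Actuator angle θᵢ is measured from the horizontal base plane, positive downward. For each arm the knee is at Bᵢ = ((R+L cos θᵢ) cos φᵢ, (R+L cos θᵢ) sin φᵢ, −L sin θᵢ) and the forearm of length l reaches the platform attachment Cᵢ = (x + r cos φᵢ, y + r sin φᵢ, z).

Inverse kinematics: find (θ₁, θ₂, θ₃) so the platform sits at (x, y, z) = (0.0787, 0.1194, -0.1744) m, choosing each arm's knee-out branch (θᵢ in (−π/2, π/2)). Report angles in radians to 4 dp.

θ₁ = -0.1744, θ₂ = 0.0006, θ₃ = 1.3964

φ1=0.0° → target in arm frame (0.0787, 0.1194)
  A cos θ + B sin θ = C:  0.0713·cos θ + -0.1744·sin θ = 0.1005
  θ1 = atan2(B,A) + arccos(C/0.1884) = -0.1744
φ2=120.0° → target in arm frame (0.0641, -0.1279)
  A cos θ + B sin θ = C:  0.0859·cos θ + -0.1744·sin θ = 0.0858
  √(A²+B²)=0.1944;  θ2 = -1.1129+1.1136 ≈ 0.0006
rotate P by −φ3: (-0.1428, 0.0085, -0.1744)
  A=0.2928, B=-0.1744, C=(l²−L²−A²−y'²−z²)/(2L)=-0.1210
  √(A²+B²)=0.3408;  θ3 = -0.5373+1.9337 ≈ 1.3964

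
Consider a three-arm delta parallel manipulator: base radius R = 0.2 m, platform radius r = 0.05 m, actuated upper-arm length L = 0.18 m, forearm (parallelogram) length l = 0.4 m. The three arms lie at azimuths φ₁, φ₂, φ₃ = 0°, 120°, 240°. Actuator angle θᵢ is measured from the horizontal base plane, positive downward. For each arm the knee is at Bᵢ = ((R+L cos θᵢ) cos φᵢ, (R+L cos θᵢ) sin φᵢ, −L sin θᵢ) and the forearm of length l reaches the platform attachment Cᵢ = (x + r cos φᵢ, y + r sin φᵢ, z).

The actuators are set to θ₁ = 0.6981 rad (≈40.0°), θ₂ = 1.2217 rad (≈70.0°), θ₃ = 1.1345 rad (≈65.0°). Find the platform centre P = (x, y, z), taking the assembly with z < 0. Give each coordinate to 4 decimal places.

arm 1 at φ=0.0°: e+L cos θ1 = 0.2879;  S1 = (0.2879, 0.0000, -0.1157)
arm 2 at φ=120.0°: e+L cos θ2 = 0.2116;  S2 = (-0.1058, 0.1832, -0.1691)
φ3=240.0°: virtual centre (-0.1130, -0.1958, -0.1631), radius l
|S₂|²−|S₁|² = -0.0229;  |S₃|²−|S₁|² = -0.0185
[-0.7874 0.3664 -0.1069]·P = -0.0229;  [-0.8018 -0.3916 -0.0949]·P = -0.0185
det = 0.6021;  x = 0.0262+-0.1273z,  y = -0.0062+0.0183z
into |P−S₁|² = l²: 1.0165z² + 0.2978z + -0.0781 = 0;  Δ = 0.4062;  z = -0.4599 or 0.1670 → z<0 root = -0.4599
x = 0.0847, y = -0.0146

(0.0847, -0.0146, -0.4599)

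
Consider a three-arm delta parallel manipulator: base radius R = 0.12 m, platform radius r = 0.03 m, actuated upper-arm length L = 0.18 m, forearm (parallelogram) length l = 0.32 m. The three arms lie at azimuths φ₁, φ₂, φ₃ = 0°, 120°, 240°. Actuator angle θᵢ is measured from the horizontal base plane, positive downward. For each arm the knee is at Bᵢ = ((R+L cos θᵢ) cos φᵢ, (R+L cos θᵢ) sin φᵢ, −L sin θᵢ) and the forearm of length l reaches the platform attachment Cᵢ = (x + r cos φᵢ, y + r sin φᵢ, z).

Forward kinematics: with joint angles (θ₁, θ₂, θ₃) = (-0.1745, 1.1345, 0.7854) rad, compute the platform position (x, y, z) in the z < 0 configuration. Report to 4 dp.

(0.1489, -0.0536, -0.2612)

arm 1 at φ=0.0°: ρ1 = 0.2673;  centre 1 = (0.2673, 0.0000, 0.0313)
arm 2 at φ=120.0°: ρ2 = 0.1661;  centre 2 = (-0.0830, 0.1438, -0.1631)
centre 3 = (0.2173·cos240.0°, 0.2173·sin240.0°, -0.1273) = (-0.1086, -0.1882, -0.1273)
subtract pairs → two planes through P
linear system: -0.7006x+0.2876y = -0.0182−-0.3888z; -0.7518x+-0.3763y = -0.0090−-0.3171z
det = 0.4799;  x = 0.0197+-0.4949z,  y = -0.0154+0.1462z
quadratic in z: (1.2663)z²+(0.1781)z+(-0.0399)=0, √Δ=0.4835 → z ∈ {-0.2612, 0.1206}; z = -0.2612 (taking z<0)
x = 0.1489, y = -0.0536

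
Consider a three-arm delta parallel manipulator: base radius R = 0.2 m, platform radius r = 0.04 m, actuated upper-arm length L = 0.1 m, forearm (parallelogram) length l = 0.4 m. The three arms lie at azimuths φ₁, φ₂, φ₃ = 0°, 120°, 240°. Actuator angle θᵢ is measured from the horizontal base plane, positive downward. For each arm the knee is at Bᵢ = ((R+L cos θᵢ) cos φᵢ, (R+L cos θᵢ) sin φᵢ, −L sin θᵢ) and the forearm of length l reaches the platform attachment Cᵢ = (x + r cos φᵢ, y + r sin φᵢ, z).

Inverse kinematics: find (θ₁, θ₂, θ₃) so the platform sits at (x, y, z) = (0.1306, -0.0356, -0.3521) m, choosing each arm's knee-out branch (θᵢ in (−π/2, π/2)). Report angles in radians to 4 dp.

θ₁ = -0.2616, θ₂ = 1.2218, θ₃ = 0.8725

φ1=0.0° → target in arm frame (0.1306, -0.0356)
  e−x'=0.0294;  (l²−L²−(e−x')²−y'²−z²)/2L = 0.1195
  γ=atan2(-0.3521,0.0294)=-1.4875;  ψ=arccos(0.3381)=1.2259;  θ1=γ+ψ≈-0.2616
arm 2 (φ=120.0°): x'=-0.0961, y'=-0.0953
  A=0.2561, B=-0.3521, C=(l²−L²−A²−y'²−z²)/(2L)=-0.2433
  θ2 = atan2(B,A) + arccos(C/0.4354) = 1.2218
rotate P by −φ3: (-0.0345, 0.1309, -0.3521)
  e−x'=0.1945;  (l²−L²−(e−x')²−y'²−z²)/2L = -0.1446
  θ3 = atan2(B,A) + arccos(C/0.4022) = 0.8725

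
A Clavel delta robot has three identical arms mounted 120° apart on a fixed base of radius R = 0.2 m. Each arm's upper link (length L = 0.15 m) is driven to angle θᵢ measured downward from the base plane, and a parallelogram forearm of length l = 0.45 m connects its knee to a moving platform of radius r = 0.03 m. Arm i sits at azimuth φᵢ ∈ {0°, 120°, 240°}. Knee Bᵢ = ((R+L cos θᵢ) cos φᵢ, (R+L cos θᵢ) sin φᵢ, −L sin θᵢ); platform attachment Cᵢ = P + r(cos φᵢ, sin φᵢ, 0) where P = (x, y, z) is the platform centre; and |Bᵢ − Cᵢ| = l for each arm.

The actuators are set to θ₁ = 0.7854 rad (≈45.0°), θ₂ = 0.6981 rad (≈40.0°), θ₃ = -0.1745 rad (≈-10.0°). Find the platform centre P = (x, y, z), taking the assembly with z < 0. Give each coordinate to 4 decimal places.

arm 1 at φ=0.0°: (R−r)+L cos θ1 = 0.2761;  O1 = (0.2761, 0.0000, -0.1061)
φ2=120.0°: virtual centre (-0.1425, 0.2467, -0.0964), radius l
φ3=240.0°: virtual centre (-0.1589, -0.2752, 0.0260), radius l
eliminate P² terms by subtracting sphere 1 from 2 and 3
plane₁₂: -0.8370x+0.4935y+0.0193z = 0.0030
det = 0.8899;  x = -0.0097+0.1585z,  y = -0.0104+0.2297z
into |P−O₁|² = l²: 1.0779z² + 0.1168z + -0.1095 = 0;  Δ = 0.4856;  z = -0.3774 or 0.2691 → z<0 root = -0.3774
x = -0.0695, y = -0.0971

(-0.0695, -0.0971, -0.3774)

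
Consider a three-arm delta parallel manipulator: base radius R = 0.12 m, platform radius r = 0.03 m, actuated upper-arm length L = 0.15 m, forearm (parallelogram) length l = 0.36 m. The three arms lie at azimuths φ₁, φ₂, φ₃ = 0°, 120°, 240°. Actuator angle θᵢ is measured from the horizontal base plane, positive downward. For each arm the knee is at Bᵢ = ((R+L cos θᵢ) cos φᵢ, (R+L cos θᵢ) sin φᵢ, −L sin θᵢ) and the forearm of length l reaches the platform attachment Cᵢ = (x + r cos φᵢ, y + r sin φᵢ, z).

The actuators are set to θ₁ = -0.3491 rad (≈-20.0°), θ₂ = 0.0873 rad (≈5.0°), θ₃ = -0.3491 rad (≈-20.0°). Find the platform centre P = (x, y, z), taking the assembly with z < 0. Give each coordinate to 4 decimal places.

S1 = (0.2310·cos0.0°, 0.2310·sin0.0°, 0.0513) = (0.2310, 0.0000, 0.0513)
S2 = (0.2394·cos120.0°, 0.2394·sin120.0°, -0.0131) = (-0.1197, 0.2074, -0.0131)
S3 = (0.2310·cos240.0°, 0.2310·sin240.0°, 0.0513) = (-0.1155, -0.2000, 0.0513)
eliminate P² terms by subtracting sphere 1 from 2 and 3
plane₁₂: -0.7013x+0.4147y+-0.1288z = 0.0015
Cramer: x(z) = -0.0011-0.0907z;  y(z) = 0.0019+0.1571z
quadratic in z: (1.0329)z²+(-0.0599)z+(-0.0731)=0, √Δ=0.5529 → z ∈ {-0.2386, 0.2967}; z = -0.2386 (taking z<0)
x = 0.0206, y = -0.0356

(0.0206, -0.0356, -0.2386)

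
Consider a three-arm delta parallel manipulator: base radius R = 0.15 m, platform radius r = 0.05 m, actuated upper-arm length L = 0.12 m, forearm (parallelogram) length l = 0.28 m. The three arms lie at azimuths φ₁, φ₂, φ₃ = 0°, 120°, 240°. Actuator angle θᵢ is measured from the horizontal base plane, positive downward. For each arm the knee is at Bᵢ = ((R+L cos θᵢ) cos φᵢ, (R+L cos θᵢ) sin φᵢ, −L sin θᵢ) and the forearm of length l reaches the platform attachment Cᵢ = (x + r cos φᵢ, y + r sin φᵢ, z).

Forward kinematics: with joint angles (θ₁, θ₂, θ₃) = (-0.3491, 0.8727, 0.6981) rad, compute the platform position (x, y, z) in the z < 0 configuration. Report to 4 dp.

centre 1 = (0.2128·cos0.0°, 0.2128·sin0.0°, 0.0410) = (0.2128, 0.0000, 0.0410)
arm 2 at φ=120.0°: (R−r)+L cos θ2 = 0.1771;  centre 2 = (-0.0886, 0.1534, -0.0919)
arm 3 at φ=240.0°: (R−r)+L cos θ3 = 0.1919;  centre 3 = (-0.0960, -0.1662, -0.0771)
|centre ₂|²−|centre ₁|² = -0.0071;  |centre ₃|²−|centre ₁|² = -0.0042
plane₁₂: -0.6027x+0.3068y+-0.2659z = -0.0071
Cramer: x(z) = 0.0094-0.4129z;  y(z) = -0.0048+0.0559z
quadratic in z: (1.1736)z²+(0.0853)z+(-0.0353)=0, √Δ=0.4160 → z ∈ {-0.2136, 0.1409}; z = -0.2136 (taking z<0)
x = 0.0975, y = -0.0168

(0.0975, -0.0168, -0.2136)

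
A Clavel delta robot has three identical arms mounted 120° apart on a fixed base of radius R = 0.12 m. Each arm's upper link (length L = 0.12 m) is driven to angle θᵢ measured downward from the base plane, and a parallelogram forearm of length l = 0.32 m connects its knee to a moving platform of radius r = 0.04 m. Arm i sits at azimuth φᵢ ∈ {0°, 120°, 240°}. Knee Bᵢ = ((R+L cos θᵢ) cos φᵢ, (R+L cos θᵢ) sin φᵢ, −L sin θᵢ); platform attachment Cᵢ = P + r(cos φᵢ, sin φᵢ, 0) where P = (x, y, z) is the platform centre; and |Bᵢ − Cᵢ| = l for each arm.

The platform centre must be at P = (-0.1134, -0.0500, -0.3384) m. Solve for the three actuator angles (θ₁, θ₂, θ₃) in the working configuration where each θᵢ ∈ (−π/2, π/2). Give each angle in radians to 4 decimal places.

θ₁ = 1.3087, θ₂ = 0.7855, θ₃ = 0.3489

φ1=0.0° → target in arm frame (-0.1134, -0.0500)
  A=0.1934, B=-0.3384, C=(l²−L²−A²−y'²−z²)/(2L)=-0.2767
  √(A²+B²)=0.3898;  θ1 = -1.0516+2.3603 ≈ 1.3087
arm 2 (φ=120.0°): x'=0.0134, y'=0.1232
  e−x'=0.0666;  (l²−L²−(e−x')²−y'²−z²)/2L = -0.1922
  γ=atan2(-0.3384,0.0666)=-1.3765;  ψ=arccos(-0.5573)=2.1619;  θ2=γ+ψ≈0.7855
arm 3 (φ=240.0°): x'=0.1000, y'=-0.0732
  e−x'=-0.0200;  (l²−L²−(e−x')²−y'²−z²)/2L = -0.1345
  √(A²+B²)=0.3390;  θ3 = -1.6298+1.9787 ≈ 0.3489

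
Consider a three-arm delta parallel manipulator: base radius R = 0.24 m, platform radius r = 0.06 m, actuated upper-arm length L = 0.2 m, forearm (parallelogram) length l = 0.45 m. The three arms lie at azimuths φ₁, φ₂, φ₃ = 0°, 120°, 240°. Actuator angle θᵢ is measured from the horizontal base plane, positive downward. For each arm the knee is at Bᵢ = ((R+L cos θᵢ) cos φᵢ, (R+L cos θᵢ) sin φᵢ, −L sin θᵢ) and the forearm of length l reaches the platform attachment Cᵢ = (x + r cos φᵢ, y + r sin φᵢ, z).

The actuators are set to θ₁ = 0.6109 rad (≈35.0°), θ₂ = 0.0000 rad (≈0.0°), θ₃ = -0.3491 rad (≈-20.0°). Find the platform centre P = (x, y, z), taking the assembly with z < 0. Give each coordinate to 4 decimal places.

arm 1 at φ=0.0°: (R−r)+L cos θ1 = 0.3438;  S1 = (0.3438, 0.0000, -0.1147)
S2 = (0.3800·cos120.0°, 0.3800·sin120.0°, 0.0000) = (-0.1900, 0.3291, 0.0000)
S3 = (0.3679·cos240.0°, 0.3679·sin240.0°, 0.0684) = (-0.1840, -0.3186, 0.0684)
eliminate P² terms by subtracting sphere 1 from 2 and 3
plane₁₂: -1.0677x+0.6582y+0.2294z = 0.0130
Cramer: x(z) = -0.0102+0.2816z;  y(z) = 0.0033+0.1082z
quadratic in z: (1.0910)z²+(0.0307)z+(-0.0640)=0, √Δ=0.5294 → z ∈ {-0.2567, 0.2285}; z = -0.2567 (taking z<0)
x = -0.0825, y = -0.0245

(-0.0825, -0.0245, -0.2567)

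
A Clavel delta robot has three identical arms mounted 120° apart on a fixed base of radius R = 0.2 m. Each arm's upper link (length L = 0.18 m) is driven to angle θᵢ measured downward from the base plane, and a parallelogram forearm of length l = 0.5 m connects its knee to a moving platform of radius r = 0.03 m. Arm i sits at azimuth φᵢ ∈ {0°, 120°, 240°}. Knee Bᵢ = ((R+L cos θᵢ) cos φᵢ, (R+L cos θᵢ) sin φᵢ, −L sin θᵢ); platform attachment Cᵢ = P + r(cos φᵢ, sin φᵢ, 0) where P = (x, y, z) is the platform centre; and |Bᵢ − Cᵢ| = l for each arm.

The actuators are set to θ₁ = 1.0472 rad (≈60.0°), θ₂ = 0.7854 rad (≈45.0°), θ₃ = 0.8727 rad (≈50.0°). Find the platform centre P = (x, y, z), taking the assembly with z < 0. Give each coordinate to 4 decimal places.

φ1=0.0°: virtual centre (0.2600, 0.0000, -0.1559), radius l
arm 2 at φ=120.0°: ρ2 = 0.2973;  centre 2 = (-0.1486, 0.2575, -0.1273)
φ3=240.0°: virtual centre (-0.1428, -0.2474, -0.1379), radius l
subtract pairs → two planes through P
[-0.8173 0.5149 0.0572]·P = 0.0127;  [-0.8057 -0.4948 0.0360]·P = 0.0087
Cramer: x(z) = -0.0131+0.0572z;  y(z) = 0.0037-0.0204z
into |P−centre ₁|² = l²: 1.0037z² + 0.2804z + -0.1511 = 0;  Δ = 0.6851;  z = -0.5520 or 0.2727 → z<0 root = -0.5520
x = -0.0447, y = 0.0150

(-0.0447, 0.0150, -0.5520)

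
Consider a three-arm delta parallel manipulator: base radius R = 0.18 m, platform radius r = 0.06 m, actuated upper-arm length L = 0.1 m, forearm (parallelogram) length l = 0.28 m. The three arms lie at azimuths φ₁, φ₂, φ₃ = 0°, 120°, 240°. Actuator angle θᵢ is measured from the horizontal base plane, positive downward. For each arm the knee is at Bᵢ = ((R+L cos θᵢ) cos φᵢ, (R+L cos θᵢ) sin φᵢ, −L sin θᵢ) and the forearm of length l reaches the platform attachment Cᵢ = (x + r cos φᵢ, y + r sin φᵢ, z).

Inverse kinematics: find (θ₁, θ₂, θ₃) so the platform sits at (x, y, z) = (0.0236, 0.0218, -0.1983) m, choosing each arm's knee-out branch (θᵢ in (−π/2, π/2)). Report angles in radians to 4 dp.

θ₁ = -0.0007, θ₂ = 0.1748, θ₃ = 0.5233

φ1=0.0° → target in arm frame (0.0236, 0.0218)
  e−x'=0.0964;  (l²−L²−(e−x')²−y'²−z²)/2L = 0.0965
  √(A²+B²)=0.2205;  θ1 = -1.1183+1.1176 ≈ -0.0007
rotate P by −φ2: (0.0071, -0.0313, -0.1983)
  A=0.1129, B=-0.1983, C=(l²−L²−A²−y'²−z²)/(2L)=0.0767
  √(A²+B²)=0.2282;  θ2 = -1.0531+1.2279 ≈ 0.1748
arm 3 (φ=240.0°): x'=-0.0307, y'=0.0095
  A cos θ + B sin θ = C:  0.1507·cos θ + -0.1983·sin θ = 0.0314
  θ3 = atan2(B,A) + arccos(C/0.2491) = 0.5233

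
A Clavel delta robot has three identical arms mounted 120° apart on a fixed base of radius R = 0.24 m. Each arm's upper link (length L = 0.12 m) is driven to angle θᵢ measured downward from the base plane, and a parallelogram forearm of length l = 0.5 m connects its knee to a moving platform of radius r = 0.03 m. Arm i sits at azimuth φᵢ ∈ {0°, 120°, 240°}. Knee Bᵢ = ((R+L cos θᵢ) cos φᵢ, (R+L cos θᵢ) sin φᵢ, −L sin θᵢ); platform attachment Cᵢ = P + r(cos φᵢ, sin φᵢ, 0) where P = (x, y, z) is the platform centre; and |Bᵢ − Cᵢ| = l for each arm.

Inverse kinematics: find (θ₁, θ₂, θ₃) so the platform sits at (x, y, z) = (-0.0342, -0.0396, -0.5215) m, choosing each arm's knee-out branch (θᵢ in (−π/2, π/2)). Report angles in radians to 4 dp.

arm 1 (φ=0.0°): x'=-0.0342, y'=-0.0396
  e−x'=0.2442;  (l²−L²−(e−x')²−y'²−z²)/2L = -0.4065
  γ=atan2(-0.5215,0.2442)=-1.1329;  ψ=arccos(-0.7060)=2.3546;  θ1=γ+ψ≈1.2217
arm 2 (φ=120.0°): x'=-0.0172, y'=0.0494
  e−x'=0.2272;  (l²−L²−(e−x')²−y'²−z²)/2L = -0.3768
  γ=atan2(-0.5215,0.2272)=-1.1599;  ψ=arccos(-0.6623)=2.2947;  θ2=γ+ψ≈1.1348
arm 3 (φ=240.0°): x'=0.0514, y'=-0.0098
  e−x'=0.1586;  (l²−L²−(e−x')²−y'²−z²)/2L = -0.2567
  √(A²+B²)=0.5451;  θ3 = -1.2756+2.0612 ≈ 0.7856

θ₁ = 1.2217, θ₂ = 1.1348, θ₃ = 0.7856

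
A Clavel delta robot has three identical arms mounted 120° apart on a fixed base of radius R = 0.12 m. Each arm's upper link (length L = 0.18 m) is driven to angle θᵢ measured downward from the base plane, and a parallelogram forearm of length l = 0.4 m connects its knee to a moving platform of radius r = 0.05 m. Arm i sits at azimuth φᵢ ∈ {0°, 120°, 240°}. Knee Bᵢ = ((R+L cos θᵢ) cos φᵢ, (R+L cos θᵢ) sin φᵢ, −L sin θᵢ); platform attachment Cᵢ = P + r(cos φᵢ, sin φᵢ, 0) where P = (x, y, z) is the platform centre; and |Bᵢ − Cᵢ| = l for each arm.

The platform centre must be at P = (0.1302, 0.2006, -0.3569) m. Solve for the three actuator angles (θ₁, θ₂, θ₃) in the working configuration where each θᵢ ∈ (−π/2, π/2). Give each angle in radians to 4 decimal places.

arm 1 (φ=0.0°): x'=0.1302, y'=0.2006
  A=-0.0602, B=-0.3569, C=(l²−L²−A²−y'²−z²)/(2L)=-0.1212
  γ=atan2(-0.3569,-0.0602)=-1.7379;  ψ=arccos(-0.3349)=1.9123;  θ1=γ+ψ≈0.1744
arm 2 (φ=120.0°): x'=0.1086, y'=-0.2131
  A=-0.0386, B=-0.3569, C=(l²−L²−A²−y'²−z²)/(2L)=-0.1296
  γ=atan2(-0.3569,-0.0386)=-1.6786;  ψ=arccos(-0.3611)=1.9402;  θ2=γ+ψ≈0.2616
rotate P by −φ3: (-0.2388, 0.0125, -0.3569)
  A cos θ + B sin θ = C:  0.3088·cos θ + -0.3569·sin θ = -0.2647
  γ=atan2(-0.3569,0.3088)=-0.8575;  ψ=arccos(-0.5609)=2.1663;  θ3=γ+ψ≈1.3088

θ₁ = 0.1744, θ₂ = 0.2616, θ₃ = 1.3088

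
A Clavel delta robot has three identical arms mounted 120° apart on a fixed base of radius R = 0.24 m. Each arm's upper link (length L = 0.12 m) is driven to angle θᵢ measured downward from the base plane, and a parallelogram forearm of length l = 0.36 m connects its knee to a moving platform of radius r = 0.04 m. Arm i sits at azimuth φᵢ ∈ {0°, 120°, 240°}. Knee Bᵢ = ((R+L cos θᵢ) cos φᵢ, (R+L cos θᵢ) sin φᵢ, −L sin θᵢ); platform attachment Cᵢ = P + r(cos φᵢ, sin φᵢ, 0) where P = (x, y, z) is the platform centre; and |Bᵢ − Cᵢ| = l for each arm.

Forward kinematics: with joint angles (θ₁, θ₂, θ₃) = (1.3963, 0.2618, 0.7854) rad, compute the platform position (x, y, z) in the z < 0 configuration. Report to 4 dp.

φ1=0.0°: virtual centre (0.2208, 0.0000, -0.1182), radius l
S2 = (0.3159·cos120.0°, 0.3159·sin120.0°, -0.0311) = (-0.1580, 0.2736, -0.0311)
arm 3 at φ=240.0°: e+L cos θ3 = 0.2849;  S3 = (-0.1424, -0.2467, -0.0849)
subtract pairs → two planes through P
plane₁₂: -0.7576x+0.5472y+0.1742z = 0.0380
Cramer: x(z) = -0.0425+0.1587z;  y(z) = 0.0107-0.0987z
sphere 1 gives Az²+Bz+C=0 with A=1.0349, B=0.1507, C=-0.0462;  B²−4AC=0.2139;  roots -0.2962, 0.1506;  negative root z = -0.2962
x = -0.0895, y = 0.0399

(-0.0895, 0.0399, -0.2962)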